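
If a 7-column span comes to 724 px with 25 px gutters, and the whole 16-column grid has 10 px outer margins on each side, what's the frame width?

1707 px

7c + 6·25 = 724 → 7c = 574 → c = 82 px.
Frame = 2·10 + 16·82 + 15·25 = 20 + 1312 + 375 = 1707 px.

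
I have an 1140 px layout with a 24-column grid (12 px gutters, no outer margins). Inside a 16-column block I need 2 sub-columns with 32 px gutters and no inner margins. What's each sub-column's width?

362 px

1140 − 23·12 = 864; ÷24 gives c = 36 px.
16 columns plus 15 gutters: 576 + 180 = 756 px.
2d + 1·32 = 756 → 2d = 724 → d = 362 px.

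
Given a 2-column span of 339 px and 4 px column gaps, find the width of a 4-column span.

2 columns + 1 column gap: 2c + 1·4 = 339.
2c = 339 − 4 = 335, so c = 167.5 px.
4 columns plus 3 column gaps: 670 + 12 = 682 px.

682 px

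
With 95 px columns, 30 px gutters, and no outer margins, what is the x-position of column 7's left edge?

750 px

No margin, so column 7 starts at 6·(column + gutter) = 6·125 = 750 px.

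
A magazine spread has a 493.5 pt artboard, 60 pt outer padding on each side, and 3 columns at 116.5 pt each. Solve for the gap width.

12 pt

Take off 120 pt of margins, leaving 373.5 pt.
Columns use 349.5 pt, leaving 24 pt across 2 gaps = 12 pt each.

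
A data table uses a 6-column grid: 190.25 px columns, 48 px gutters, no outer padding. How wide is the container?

1381.5 px

Container = 6·190.25 + 5·48 = 1141.5 + 240 = 1381.5 px.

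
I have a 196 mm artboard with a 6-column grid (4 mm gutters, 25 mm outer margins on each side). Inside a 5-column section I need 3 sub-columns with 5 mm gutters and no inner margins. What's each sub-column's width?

37 mm

Subtract both margins: 196 − 2·25 = 146 mm.
6c + 5·4 = 146 → 6c = 126 → c = 21 mm.
5-column span = 5·21 + 4·4 = 121 mm.
121 − 2·5 = 111; ÷3 gives d = 37 mm.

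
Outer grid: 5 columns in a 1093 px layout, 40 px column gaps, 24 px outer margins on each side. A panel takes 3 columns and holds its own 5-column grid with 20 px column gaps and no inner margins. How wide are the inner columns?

Outer content = 1093 − 2·24 = 1045 px.
1045 − 4·40 = 885; ÷5 gives c = 177 px.
3-column span = 3·177 + 2·40 = 611 px.
5d + 4·20 = 611 → 5d = 531 → d = 106.2 px.

106.2 px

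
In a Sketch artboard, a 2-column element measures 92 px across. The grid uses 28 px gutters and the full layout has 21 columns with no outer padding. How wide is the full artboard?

1232 px

2 columns + 1 gutter: 2c + 1·28 = 92.
2c = 92 − 28 = 64, so c = 32 px.
Total width: 21·32 + 20·28 = 1232 px.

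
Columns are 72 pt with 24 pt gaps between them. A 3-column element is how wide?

3 columns plus 2 gaps: 216 + 48 = 264 pt.

264 pt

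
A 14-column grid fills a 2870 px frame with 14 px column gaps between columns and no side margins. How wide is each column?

192 px

2870 − 13·14 = 2688; ÷14 gives c = 192 px.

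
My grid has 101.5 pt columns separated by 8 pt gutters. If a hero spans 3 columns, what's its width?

320.5 pt

Span of 3: 3·101.5 + 2·8 = 304.5 + 16 = 320.5 pt.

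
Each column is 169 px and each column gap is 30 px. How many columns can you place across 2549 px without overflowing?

12 columns: 12·169 + 11·30 = 2358 px ≤ 2549.
13 columns: 2557 px > 2549. So 12.

12 columns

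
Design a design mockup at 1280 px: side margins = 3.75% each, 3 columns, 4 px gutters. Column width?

392 px

Each margin = 3.75% of 1280 = 48 px; content = 1280 − 2·48 = 1184 px.
3 columns + 2 gutters: 3c + 2·4 = 1184.
3c = 1184 − 8 = 1176, so c = 392 px.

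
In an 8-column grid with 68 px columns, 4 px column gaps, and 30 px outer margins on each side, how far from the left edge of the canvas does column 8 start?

534 px

Before column 8: the margin + 7 columns + 7 column gaps.
Offset = 30 + 7·(68 + 4) = 30 + 504 = 534 px.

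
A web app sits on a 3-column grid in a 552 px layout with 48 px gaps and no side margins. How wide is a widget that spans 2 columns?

552 − 2·48 = 456; ÷3 gives c = 152 px.
Span of 2: 2·152 + 1·48 = 304 + 48 = 352 px.

352 px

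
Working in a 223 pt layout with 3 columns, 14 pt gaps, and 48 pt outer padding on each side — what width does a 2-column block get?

80 pt

Content width = 223 − 2·48 = 127 pt.
3 columns + 2 gaps: 3c + 2·14 = 127.
3c = 127 − 28 = 99, so c = 33 pt.
2-column span = 2·33 + 1·14 = 80 pt.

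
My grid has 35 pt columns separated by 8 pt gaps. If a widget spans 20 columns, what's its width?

852 pt

20 columns plus 19 gaps: 700 + 152 = 852 pt.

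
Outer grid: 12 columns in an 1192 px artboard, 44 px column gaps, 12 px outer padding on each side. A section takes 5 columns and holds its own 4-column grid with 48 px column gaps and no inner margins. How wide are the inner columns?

79.25 px

Take off 24 px of margins, leaving 1168 px.
Subtracting 11 column gaps of 44 leaves 684 for 12 columns, so c = 57 px.
5-column span = 5·57 + 4·44 = 461 px.
Subtracting 3 column gaps of 48 leaves 317 for 4 columns, so d = 79.25 px.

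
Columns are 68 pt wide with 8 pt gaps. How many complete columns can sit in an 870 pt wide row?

11 columns

11 columns: 11·68 + 10·8 = 828 pt ≤ 870.
12 columns: 904 pt > 870. So 11.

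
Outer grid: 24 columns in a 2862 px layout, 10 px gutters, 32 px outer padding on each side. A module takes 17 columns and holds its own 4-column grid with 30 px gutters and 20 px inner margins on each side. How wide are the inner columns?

462.25 px

Inside the margins: 2862 − 64 = 2798 px.
24 columns + 23 gutters: 24c + 23·10 = 2798.
24c = 2798 − 230 = 2568, so c = 107 px.
Span of 17: 17·107 + 16·10 = 1819 + 160 = 1979 px.
Inner content = 1979 − 2·20 = 1939 px.
4d + 3·30 = 1939 → 4d = 1849 → d = 462.25 px.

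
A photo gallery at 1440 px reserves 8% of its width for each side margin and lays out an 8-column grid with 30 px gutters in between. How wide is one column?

124.95 px

1440 × (1 − 2·8%) = 1440 × 84% = 1209.6 px for the columns.
Subtracting 7 gutters of 30 leaves 999.6 for 8 columns, so c = 124.95 px.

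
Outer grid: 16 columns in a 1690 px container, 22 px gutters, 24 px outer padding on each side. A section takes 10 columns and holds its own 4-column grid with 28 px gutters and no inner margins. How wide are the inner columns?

233.5 px

Inside the margins: 1690 − 48 = 1642 px.
16c + 15·22 = 1642 → 16c = 1312 → c = 82 px.
Span of 10: 10·82 + 9·22 = 820 + 198 = 1018 px.
Subtracting 3 gutters of 28 leaves 934 for 4 columns, so d = 233.5 px.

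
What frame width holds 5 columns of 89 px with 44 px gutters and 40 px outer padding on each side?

Total width: 2·40 + 5·89 + 4·44 = 701 px.

701 px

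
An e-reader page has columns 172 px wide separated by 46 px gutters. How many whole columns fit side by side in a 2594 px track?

12 columns: 12·172 + 11·46 = 2570 px ≤ 2594.
13 columns: 2788 px > 2594. So 12.

12 columns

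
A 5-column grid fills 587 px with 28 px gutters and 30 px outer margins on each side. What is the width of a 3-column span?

305 px

Take off 60 px of margins, leaving 527 px.
Subtracting 4 gutters of 28 leaves 415 for 5 columns, so c = 83 px.
3-column span = 3·83 + 2·28 = 305 px.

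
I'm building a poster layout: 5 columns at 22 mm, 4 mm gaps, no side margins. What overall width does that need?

Total width: 5·22 + 4·4 = 126 mm.

126 mm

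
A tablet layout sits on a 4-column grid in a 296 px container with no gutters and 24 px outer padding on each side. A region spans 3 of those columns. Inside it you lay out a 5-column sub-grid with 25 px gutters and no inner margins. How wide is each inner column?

Outer content = 296 − 2·24 = 248 px.
With no gutters, each column is 248/4 = 62 px.
3-column span = 3·62 = 186 px.
Subtracting 4 gutters of 25 leaves 86 for 5 columns, so d = 17.2 px.

17.2 px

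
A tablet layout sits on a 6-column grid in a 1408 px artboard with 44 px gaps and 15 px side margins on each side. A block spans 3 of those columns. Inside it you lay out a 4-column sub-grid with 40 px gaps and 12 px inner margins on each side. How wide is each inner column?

Inside the margins: 1408 − 30 = 1378 px.
Subtracting 5 gaps of 44 leaves 1158 for 6 columns, so c = 193 px.
Span of 3: 3·193 + 2·44 = 579 + 88 = 667 px.
Inner content = 667 − 2·12 = 643 px.
643 − 3·40 = 523; ÷4 gives d = 130.75 px.

130.75 px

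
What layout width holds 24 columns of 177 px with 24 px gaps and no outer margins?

4800 px

Layout = 24·177 + 23·24 = 4248 + 552 = 4800 px.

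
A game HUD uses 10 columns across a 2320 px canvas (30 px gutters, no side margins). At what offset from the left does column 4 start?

705 px

10c + 9·30 = 2320 → 10c = 2050 → c = 205 px.
Before column 4: 3 columns + 3 gutters.
Offset = 3·(205 + 30) = 3·235 = 705 px.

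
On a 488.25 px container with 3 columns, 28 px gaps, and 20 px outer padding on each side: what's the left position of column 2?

178.75 px

Take off 40 px of margins, leaving 448.25 px.
3c + 2·28 = 448.25 → 3c = 392.25 → c = 130.75 px.
Before column 2: the margin + 1 column + 1 gap.
Offset = 20 + 1·(130.75 + 28) = 20 + 158.75 = 178.75 px.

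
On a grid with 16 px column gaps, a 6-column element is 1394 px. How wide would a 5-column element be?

1394 − 5·16 = 1314; ÷6 gives c = 219 px.
Span of 5: 5·219 + 4·16 = 1095 + 64 = 1159 px.

1159 px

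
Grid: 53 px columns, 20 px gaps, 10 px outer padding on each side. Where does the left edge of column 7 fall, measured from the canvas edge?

Before column 7: the margin + 6 columns + 6 gaps.
Offset = 10 + 6·(53 + 20) = 10 + 438 = 448 px.

448 px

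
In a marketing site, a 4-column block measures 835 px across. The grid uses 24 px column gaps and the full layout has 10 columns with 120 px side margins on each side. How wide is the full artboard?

2363.5 px

4 columns + 3 column gaps: 4c + 3·24 = 835.
4c = 835 − 72 = 763, so c = 190.75 px.
Adding margins, columns and gutters: 240 + 1907.5 + 216 = 2363.5 px.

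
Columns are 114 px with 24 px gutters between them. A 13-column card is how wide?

1770 px

13 columns plus 12 gutters: 1482 + 288 = 1770 px.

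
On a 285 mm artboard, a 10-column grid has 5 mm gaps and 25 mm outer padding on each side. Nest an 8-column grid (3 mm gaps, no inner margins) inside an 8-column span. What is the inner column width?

20.75 mm

Take off 50 mm of margins, leaving 235 mm.
10c + 9·5 = 235 → 10c = 190 → c = 19 mm.
8 columns plus 7 gaps: 152 + 35 = 187 mm.
187 − 7·3 = 166; ÷8 gives d = 20.75 mm.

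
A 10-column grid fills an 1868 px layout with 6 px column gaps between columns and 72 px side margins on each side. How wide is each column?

167 px

Subtract both margins: 1868 − 2·72 = 1724 px.
Subtracting 9 column gaps of 6 leaves 1670 for 10 columns, so c = 167 px.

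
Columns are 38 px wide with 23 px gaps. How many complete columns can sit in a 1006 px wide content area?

16 columns

k columns need k·38 + (k−1)·23 = k·61 − 23.
k·61 − 23 ≤ 1006 → k ≤ 1029 / 61 ≈ 16.87, so k = 16.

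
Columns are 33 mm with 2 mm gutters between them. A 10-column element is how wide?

10-column span = 10·33 + 9·2 = 348 mm.

348 mm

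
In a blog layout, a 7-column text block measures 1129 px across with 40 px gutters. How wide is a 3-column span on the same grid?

461 px

7 columns + 6 gutters: 7c + 6·40 = 1129.
7c = 1129 − 240 = 889, so c = 127 px.
3-column span = 3·127 + 2·40 = 461 px.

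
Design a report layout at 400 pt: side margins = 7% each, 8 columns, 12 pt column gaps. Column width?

Margins: 7% × 400 = 28 pt each, so content = 400 − 56 = 344 pt.
344 − 7·12 = 260; ÷8 gives c = 32.5 pt.

32.5 pt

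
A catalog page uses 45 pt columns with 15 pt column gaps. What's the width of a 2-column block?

2-column span = 2·45 + 1·15 = 105 pt.

105 pt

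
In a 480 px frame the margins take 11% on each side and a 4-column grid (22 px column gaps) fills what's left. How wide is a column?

Each margin = 11% of 480 = 52.8 px; content = 480 − 2·52.8 = 374.4 px.
Subtracting 3 column gaps of 22 leaves 308.4 for 4 columns, so c = 77.1 px.

77.1 px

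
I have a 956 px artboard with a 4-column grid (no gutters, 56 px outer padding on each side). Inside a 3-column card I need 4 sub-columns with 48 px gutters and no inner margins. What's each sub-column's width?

122.25 px

Subtract both margins: 956 − 2·56 = 844 px.
4c = 844 → c = 211 px.
With no gutters, 3 columns span 3·211 = 633 px.
4d + 3·48 = 633 → 4d = 489 → d = 122.25 px.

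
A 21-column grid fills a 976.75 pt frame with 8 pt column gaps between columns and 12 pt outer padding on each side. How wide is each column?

Inside the margins: 976.75 − 24 = 952.75 pt.
952.75 − 20·8 = 792.75; ÷21 gives c = 37.75 pt.

37.75 pt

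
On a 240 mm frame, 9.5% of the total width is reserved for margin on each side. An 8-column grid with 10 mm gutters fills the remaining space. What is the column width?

Each margin = 9.5% of 240 = 22.8 mm; content = 240 − 2·22.8 = 194.4 mm.
Subtracting 7 gutters of 10 leaves 124.4 for 8 columns, so c = 15.55 mm.

15.55 mm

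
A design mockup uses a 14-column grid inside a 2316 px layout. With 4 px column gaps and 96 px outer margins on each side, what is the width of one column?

Content width = 2316 − 2·96 = 2124 px.
Subtracting 13 column gaps of 4 leaves 2072 for 14 columns, so c = 148 px.

148 px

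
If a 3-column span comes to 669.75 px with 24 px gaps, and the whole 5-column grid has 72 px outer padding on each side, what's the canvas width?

1276.25 px

3 columns + 2 gaps: 3c + 2·24 = 669.75.
3c = 669.75 − 48 = 621.75, so c = 207.25 px.
Adding margins, columns and gutters: 144 + 1036.25 + 96 = 1276.25 px.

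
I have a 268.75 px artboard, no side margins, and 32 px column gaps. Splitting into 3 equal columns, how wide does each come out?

268.75 − 2·32 = 204.75; ÷3 gives c = 68.25 px.

68.25 px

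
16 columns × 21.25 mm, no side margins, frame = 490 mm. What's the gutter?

Columns use 340 mm, leaving 150 mm across 15 gutters = 10 mm each.

10 mm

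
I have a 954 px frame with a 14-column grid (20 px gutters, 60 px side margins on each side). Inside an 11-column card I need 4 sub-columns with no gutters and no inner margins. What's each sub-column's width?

Take off 120 px of margins, leaving 834 px.
14c + 13·20 = 834 → 14c = 574 → c = 41 px.
11-column span = 11·41 + 10·20 = 651 px.
With no gutters, each column is 651/4 = 162.75 px.

162.75 px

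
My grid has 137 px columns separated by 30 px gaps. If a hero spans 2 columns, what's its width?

2-column span = 2·137 + 1·30 = 304 px.

304 px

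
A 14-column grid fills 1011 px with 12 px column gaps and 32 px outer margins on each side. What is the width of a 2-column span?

Subtract both margins: 1011 − 2·32 = 947 px.
14c + 13·12 = 947 → 14c = 791 → c = 56.5 px.
2-column span = 2·56.5 + 1·12 = 125 px.

125 px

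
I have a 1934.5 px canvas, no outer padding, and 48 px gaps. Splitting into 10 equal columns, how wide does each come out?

Subtracting 9 gaps of 48 leaves 1502.5 for 10 columns, so c = 150.25 px.

150.25 px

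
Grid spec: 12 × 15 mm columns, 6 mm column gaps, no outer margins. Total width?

246 mm

Container = 12·15 + 11·6 = 180 + 66 = 246 mm.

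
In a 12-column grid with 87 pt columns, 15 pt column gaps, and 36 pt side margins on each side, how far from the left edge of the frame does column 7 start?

648 pt

Each column+gutter stride is 102 pt; 6 of them past the 36 pt margin is 36 + 612 = 648 pt.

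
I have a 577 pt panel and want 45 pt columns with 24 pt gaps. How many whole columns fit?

8 columns

k columns need k·45 + (k−1)·24 = k·69 − 24.
k·69 − 24 ≤ 577 → k ≤ 601 / 69 ≈ 8.71, so k = 8.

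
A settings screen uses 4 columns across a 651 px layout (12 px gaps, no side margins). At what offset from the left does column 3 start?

4c + 3·12 = 651 → 4c = 615 → c = 153.75 px.
No margin, so column 3 starts at 2·(column + gutter) = 2·165.75 = 331.5 px.

331.5 px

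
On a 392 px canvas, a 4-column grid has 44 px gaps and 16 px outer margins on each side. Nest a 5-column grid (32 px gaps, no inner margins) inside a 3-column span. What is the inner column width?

26.2 px

Inside the margins: 392 − 32 = 360 px.
4 columns + 3 gaps: 4c + 3·44 = 360.
4c = 360 − 132 = 228, so c = 57 px.
Span of 3: 3·57 + 2·44 = 171 + 88 = 259 px.
Subtracting 4 gaps of 32 leaves 131 for 5 columns, so d = 26.2 px.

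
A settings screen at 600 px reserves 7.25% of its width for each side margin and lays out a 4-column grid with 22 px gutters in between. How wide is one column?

111.75 px

Each margin = 7.25% of 600 = 43.5 px; content = 600 − 2·43.5 = 513 px.
4 columns + 3 gutters: 4c + 3·22 = 513.
4c = 513 − 66 = 447, so c = 111.75 px.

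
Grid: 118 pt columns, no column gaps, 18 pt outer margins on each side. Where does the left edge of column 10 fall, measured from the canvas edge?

1080 pt

Before column 10: the margin + 9 columns + 9 column gaps.
Offset = 18 + 9·(118 + 0) = 18 + 1062 = 1080 pt.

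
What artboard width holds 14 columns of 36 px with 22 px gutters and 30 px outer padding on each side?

Adding margins, columns and gutters: 60 + 504 + 286 = 850 px.

850 px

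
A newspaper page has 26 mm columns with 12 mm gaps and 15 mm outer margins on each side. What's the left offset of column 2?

53 mm

Column 2 starts at margin + 1·(column + gutter) = 15 + 1·38 = 53 mm.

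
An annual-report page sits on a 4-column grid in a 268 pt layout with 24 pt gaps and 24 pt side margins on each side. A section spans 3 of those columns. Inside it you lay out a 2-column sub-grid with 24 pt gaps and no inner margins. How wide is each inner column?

67.5 pt

Outer content = 268 − 2·24 = 220 pt.
Subtracting 3 gaps of 24 leaves 148 for 4 columns, so c = 37 pt.
Span of 3: 3·37 + 2·24 = 111 + 48 = 159 pt.
159 − 1·24 = 135; ÷2 gives d = 67.5 pt.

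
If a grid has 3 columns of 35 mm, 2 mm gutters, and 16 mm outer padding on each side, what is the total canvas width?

Total width: 2·16 + 3·35 + 2·2 = 141 mm.

141 mm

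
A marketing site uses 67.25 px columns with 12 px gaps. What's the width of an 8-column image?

622 px

8 columns plus 7 gaps: 538 + 84 = 622 px.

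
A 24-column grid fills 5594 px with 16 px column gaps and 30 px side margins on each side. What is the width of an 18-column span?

Content width = 5594 − 2·30 = 5534 px.
5534 − 23·16 = 5166; ÷24 gives c = 215.25 px.
Span of 18: 18·215.25 + 17·16 = 3874.5 + 272 = 4146.5 px.

4146.5 px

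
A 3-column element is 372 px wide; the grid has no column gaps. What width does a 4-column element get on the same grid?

With no column gaps, each column is 372/3 = 124 px.
4-column span = 4·124 = 496 px.

496 px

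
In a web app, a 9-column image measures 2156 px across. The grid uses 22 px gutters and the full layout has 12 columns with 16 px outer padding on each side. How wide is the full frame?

2914 px

Subtracting 8 gutters of 22 leaves 1980 for 9 columns, so c = 220 px.
Adding margins, columns and gutters: 32 + 2640 + 242 = 2914 px.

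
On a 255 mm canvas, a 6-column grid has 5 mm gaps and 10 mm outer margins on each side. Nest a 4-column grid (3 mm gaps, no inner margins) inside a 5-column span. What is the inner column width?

46.5 mm

Outer content = 255 − 2·10 = 235 mm.
Subtracting 5 gaps of 5 leaves 210 for 6 columns, so c = 35 mm.
5 columns plus 4 gaps: 175 + 20 = 195 mm.
195 − 3·3 = 186; ÷4 gives d = 46.5 mm.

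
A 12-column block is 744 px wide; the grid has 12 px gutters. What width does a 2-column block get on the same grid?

114 px

744 − 11·12 = 612; ÷12 gives c = 51 px.
2-column span = 2·51 + 1·12 = 114 px.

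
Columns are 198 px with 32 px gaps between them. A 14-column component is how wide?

3188 px

Span of 14: 14·198 + 13·32 = 2772 + 416 = 3188 px.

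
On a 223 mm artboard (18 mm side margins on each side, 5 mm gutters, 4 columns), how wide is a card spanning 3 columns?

Take off 36 mm of margins, leaving 187 mm.
187 − 3·5 = 172; ÷4 gives c = 43 mm.
Span of 3: 3·43 + 2·5 = 129 + 10 = 139 mm.

139 mm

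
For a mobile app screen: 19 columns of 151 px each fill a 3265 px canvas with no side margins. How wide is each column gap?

22 px

19 columns take 19·151 = 2869 px; remaining 396 splits into 18 column gaps.
g = 396 / 18 = 22 px.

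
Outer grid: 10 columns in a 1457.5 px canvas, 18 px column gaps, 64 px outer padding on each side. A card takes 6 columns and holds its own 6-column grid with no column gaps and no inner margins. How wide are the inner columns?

Outer content = 1457.5 − 2·64 = 1329.5 px.
10 columns + 9 column gaps: 10c + 9·18 = 1329.5.
10c = 1329.5 − 162 = 1167.5, so c = 116.75 px.
6 columns plus 5 column gaps: 700.5 + 90 = 790.5 px.
6d = 790.5 → d = 131.75 px.

131.75 px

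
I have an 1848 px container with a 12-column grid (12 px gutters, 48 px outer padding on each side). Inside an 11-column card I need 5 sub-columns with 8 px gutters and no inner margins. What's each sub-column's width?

314.6 px

Outer content = 1848 − 2·48 = 1752 px.
Subtracting 11 gutters of 12 leaves 1620 for 12 columns, so c = 135 px.
Span of 11: 11·135 + 10·12 = 1485 + 120 = 1605 px.
5d + 4·8 = 1605 → 5d = 1573 → d = 314.6 px.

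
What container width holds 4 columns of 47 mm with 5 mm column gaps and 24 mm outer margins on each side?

251 mm

Adding margins, columns and gutters: 48 + 188 + 15 = 251 mm.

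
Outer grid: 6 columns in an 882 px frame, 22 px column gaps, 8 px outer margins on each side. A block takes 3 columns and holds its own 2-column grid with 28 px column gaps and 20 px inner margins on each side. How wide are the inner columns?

177 px

Outer content = 882 − 2·8 = 866 px.
Subtracting 5 column gaps of 22 leaves 756 for 6 columns, so c = 126 px.
3-column span = 3·126 + 2·22 = 422 px.
Inner content = 422 − 2·20 = 382 px.
382 − 1·28 = 354; ÷2 gives d = 177 px.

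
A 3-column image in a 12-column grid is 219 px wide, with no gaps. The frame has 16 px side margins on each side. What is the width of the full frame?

908 px

219 / 3 = 73 px per column.
Total width: 2·16 + 12·73 = 908 px.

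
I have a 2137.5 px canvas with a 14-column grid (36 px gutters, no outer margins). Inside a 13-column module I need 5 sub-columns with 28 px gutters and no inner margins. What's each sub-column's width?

374.05 px

14 columns + 13 gutters: 14c + 13·36 = 2137.5.
14c = 2137.5 − 468 = 1669.5, so c = 119.25 px.
13-column span = 13·119.25 + 12·36 = 1982.25 px.
5 columns + 4 gutters: 5d + 4·28 = 1982.25.
5d = 1982.25 − 112 = 1870.25, so d = 374.05 px.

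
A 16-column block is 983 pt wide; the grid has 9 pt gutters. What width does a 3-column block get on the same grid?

177 pt

16 columns + 15 gutters: 16c + 15·9 = 983.
16c = 983 − 135 = 848, so c = 53 pt.
Span of 3: 3·53 + 2·9 = 159 + 18 = 177 pt.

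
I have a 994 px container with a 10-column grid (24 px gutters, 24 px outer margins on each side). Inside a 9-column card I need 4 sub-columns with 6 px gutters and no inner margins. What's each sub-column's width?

207.75 px

Subtract both margins: 994 − 2·24 = 946 px.
946 − 9·24 = 730; ÷10 gives c = 73 px.
9 columns plus 8 gutters: 657 + 192 = 849 px.
4d + 3·6 = 849 → 4d = 831 → d = 207.75 px.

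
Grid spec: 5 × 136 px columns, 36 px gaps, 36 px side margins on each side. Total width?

Adding margins, columns and gutters: 72 + 680 + 144 = 896 px.

896 px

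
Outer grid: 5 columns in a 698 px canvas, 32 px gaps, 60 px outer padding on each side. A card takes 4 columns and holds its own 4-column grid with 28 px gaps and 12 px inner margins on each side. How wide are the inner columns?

87 px

Take off 120 px of margins, leaving 578 px.
578 − 4·32 = 450; ÷5 gives c = 90 px.
4-column span = 4·90 + 3·32 = 456 px.
Inner content = 456 − 2·12 = 432 px.
Subtracting 3 gaps of 28 leaves 348 for 4 columns, so d = 87 px.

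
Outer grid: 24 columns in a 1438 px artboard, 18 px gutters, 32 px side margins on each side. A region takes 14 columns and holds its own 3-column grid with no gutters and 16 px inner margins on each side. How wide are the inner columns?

Outer content = 1438 − 2·32 = 1374 px.
1374 − 23·18 = 960; ÷24 gives c = 40 px.
14 columns plus 13 gutters: 560 + 234 = 794 px.
Inner content = 794 − 2·16 = 762 px.
3d = 762 → d = 254 px.

254 px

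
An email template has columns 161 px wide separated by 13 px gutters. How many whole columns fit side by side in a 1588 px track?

k columns need k·161 + (k−1)·13 = k·174 − 13.
k·174 − 13 ≤ 1588 → k ≤ 1601 / 174 ≈ 9.20, so k = 9.

9 columns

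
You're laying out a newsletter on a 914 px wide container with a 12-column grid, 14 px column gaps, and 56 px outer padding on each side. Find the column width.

54 px

Subtract both margins: 914 − 2·56 = 802 px.
12 columns + 11 column gaps: 12c + 11·14 = 802.
12c = 802 − 154 = 648, so c = 54 px.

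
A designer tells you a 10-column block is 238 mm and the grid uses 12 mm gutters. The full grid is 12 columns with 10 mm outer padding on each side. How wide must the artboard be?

308 mm

Subtracting 9 gutters of 12 leaves 130 for 10 columns, so c = 13 mm.
Total width: 2·10 + 12·13 + 11·12 = 308 mm.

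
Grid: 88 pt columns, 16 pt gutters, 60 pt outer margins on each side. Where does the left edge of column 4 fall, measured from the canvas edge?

Before column 4: the margin + 3 columns + 3 gutters.
Offset = 60 + 3·(88 + 16) = 60 + 312 = 372 pt.

372 pt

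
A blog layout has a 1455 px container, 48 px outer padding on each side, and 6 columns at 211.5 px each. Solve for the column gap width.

Take off 96 px of margins, leaving 1359 px.
Columns use 1269 px, leaving 90 px across 5 column gaps = 18 px each.

18 px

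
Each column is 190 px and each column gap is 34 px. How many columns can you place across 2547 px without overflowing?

11 columns: 11·190 + 10·34 = 2430 px ≤ 2547.
12 columns: 2654 px > 2547. So 11.

11 columns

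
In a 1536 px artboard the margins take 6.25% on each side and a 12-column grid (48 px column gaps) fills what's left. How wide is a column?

68 px

Each margin = 6.25% of 1536 = 96 px; content = 1536 − 2·96 = 1344 px.
12 columns + 11 column gaps: 12c + 11·48 = 1344.
12c = 1344 − 528 = 816, so c = 68 px.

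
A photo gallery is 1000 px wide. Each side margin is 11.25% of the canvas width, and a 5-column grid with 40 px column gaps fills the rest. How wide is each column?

1000 × (1 − 2·11.25%) = 1000 × 77.5% = 775 px for the columns.
5 columns + 4 column gaps: 5c + 4·40 = 775.
5c = 775 − 160 = 615, so c = 123 px.

123 px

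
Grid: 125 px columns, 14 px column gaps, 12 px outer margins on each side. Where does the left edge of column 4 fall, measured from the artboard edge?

429 px

Before column 4: the margin + 3 columns + 3 column gaps.
Offset = 12 + 3·(125 + 14) = 12 + 417 = 429 px.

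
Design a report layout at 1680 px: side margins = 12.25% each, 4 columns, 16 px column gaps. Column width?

Each margin = 12.25% of 1680 = 205.8 px; content = 1680 − 2·205.8 = 1268.4 px.
1268.4 − 3·16 = 1220.4; ÷4 gives c = 305.1 px.

305.1 px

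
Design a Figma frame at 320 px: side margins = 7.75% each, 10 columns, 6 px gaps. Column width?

21.64 px

Margins: 7.75% × 320 = 24.8 px each, so content = 320 − 49.6 = 270.4 px.
Subtracting 9 gaps of 6 leaves 216.4 for 10 columns, so c = 21.64 px.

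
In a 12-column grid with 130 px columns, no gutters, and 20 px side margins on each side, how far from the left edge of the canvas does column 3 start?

280 px

Each column+gutter stride is 130 px; 2 of them past the 20 px margin is 20 + 260 = 280 px.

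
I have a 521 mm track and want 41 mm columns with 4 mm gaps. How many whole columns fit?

Each extra column adds 41 + 4 = 45 mm.
(521 + 4) / 45 = 11.67, so 11 columns fit.

11 columns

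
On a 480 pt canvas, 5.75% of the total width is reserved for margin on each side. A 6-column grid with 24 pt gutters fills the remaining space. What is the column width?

50.8 pt

480 × (1 − 2·5.75%) = 480 × 88.5% = 424.8 pt for the columns.
6c + 5·24 = 424.8 → 6c = 304.8 → c = 50.8 pt.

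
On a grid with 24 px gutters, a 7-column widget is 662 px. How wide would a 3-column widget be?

Subtracting 6 gutters of 24 leaves 518 for 7 columns, so c = 74 px.
3 columns plus 2 gutters: 222 + 48 = 270 px.

270 px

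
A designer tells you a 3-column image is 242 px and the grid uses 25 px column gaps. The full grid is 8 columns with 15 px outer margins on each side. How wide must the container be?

717 px

3 columns + 2 column gaps: 3c + 2·25 = 242.
3c = 242 − 50 = 192, so c = 64 px.
Container = 2·15 + 8·64 + 7·25 = 30 + 512 + 175 = 717 px.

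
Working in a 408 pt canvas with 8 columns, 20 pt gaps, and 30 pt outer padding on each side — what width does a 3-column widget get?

Content width = 408 − 2·30 = 348 pt.
8c + 7·20 = 348 → 8c = 208 → c = 26 pt.
Span of 3: 3·26 + 2·20 = 78 + 40 = 118 pt.

118 pt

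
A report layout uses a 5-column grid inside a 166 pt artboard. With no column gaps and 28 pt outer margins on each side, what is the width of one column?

22 pt

Inside the margins: 166 − 56 = 110 pt.
With no column gaps, each column is 110/5 = 22 pt.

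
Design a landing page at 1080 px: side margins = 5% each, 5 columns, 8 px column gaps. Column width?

188 px

Margins: 5% × 1080 = 54 px each, so content = 1080 − 108 = 972 px.
972 − 4·8 = 940; ÷5 gives c = 188 px.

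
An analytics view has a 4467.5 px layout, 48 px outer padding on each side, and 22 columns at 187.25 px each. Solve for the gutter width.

12 px

Take off 96 px of margins, leaving 4371.5 px.
22 columns take 22·187.25 = 4119.5 px; remaining 252 splits into 21 gutters.
g = 252 / 21 = 12 px.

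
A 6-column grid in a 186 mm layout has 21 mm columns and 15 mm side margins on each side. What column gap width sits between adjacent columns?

6 mm

Take off 30 mm of margins, leaving 156 mm.
6·21 + 5g = 156 → 5g = 30 → g = 6 mm.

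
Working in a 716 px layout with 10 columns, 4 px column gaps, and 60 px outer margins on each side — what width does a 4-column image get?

Content width = 716 − 2·60 = 596 px.
10c + 9·4 = 596 → 10c = 560 → c = 56 px.
4 columns plus 3 column gaps: 224 + 12 = 236 px.

236 px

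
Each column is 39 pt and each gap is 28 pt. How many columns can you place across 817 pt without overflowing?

12 columns

12 columns: 12·39 + 11·28 = 776 pt ≤ 817.
13 columns: 843 pt > 817. So 12.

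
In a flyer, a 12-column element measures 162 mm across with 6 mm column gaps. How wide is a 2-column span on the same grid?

22 mm

162 − 11·6 = 96; ÷12 gives c = 8 mm.
2-column span = 2·8 + 1·6 = 22 mm.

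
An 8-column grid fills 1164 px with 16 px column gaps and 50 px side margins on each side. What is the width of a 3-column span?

389 px

Subtract both margins: 1164 − 2·50 = 1064 px.
8c + 7·16 = 1064 → 8c = 952 → c = 119 px.
Span of 3: 3·119 + 2·16 = 357 + 32 = 389 px.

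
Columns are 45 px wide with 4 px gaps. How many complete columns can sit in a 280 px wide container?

k columns need k·45 + (k−1)·4 = k·49 − 4.
k·49 − 4 ≤ 280 → k ≤ 284 / 49 ≈ 5.80, so k = 5.

5 columns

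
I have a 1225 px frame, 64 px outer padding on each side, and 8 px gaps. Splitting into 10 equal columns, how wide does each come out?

Subtract both margins: 1225 − 2·64 = 1097 px.
10c + 9·8 = 1097 → 10c = 1025 → c = 102.5 px.

102.5 px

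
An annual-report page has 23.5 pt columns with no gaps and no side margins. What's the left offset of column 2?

23.5 pt

No margin, so column 2 starts at 1·(column + gutter) = 1·23.5 = 23.5 pt.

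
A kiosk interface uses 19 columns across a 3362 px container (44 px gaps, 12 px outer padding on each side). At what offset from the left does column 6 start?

902 px

Inside the margins: 3362 − 24 = 3338 px.
Subtracting 18 gaps of 44 leaves 2546 for 19 columns, so c = 134 px.
Each column+gutter stride is 178 px; 5 of them past the 12 px margin is 12 + 890 = 902 px.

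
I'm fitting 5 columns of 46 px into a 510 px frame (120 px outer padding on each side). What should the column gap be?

Subtract both margins: 510 − 2·120 = 270 px.
5 columns take 5·46 = 230 px; remaining 40 splits into 4 column gaps.
g = 40 / 4 = 10 px.

10 px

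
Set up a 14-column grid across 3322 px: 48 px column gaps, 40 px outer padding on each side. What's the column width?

187 px

Subtract both margins: 3322 − 2·40 = 3242 px.
14c + 13·48 = 3242 → 14c = 2618 → c = 187 px.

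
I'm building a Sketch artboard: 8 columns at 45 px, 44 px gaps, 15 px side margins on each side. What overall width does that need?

Adding margins, columns and gutters: 30 + 360 + 308 = 698 px.

698 px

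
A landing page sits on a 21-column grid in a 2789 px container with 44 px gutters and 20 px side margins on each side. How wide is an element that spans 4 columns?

Content width = 2789 − 2·20 = 2749 px.
Subtracting 20 gutters of 44 leaves 1869 for 21 columns, so c = 89 px.
4-column span = 4·89 + 3·44 = 488 px.

488 px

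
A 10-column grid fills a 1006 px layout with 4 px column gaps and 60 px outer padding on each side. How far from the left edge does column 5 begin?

416 px

Content = 1006 − 2·60 = 886 px.
886 − 9·4 = 850; ÷10 gives c = 85 px.
Before column 5: the margin + 4 columns + 4 column gaps.
Offset = 60 + 4·(85 + 4) = 60 + 356 = 416 px.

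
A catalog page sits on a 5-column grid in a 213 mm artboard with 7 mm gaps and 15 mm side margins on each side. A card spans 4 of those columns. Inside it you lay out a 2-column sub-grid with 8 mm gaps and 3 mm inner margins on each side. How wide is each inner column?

65.5 mm

Outer content = 213 − 2·15 = 183 mm.
5c + 4·7 = 183 → 5c = 155 → c = 31 mm.
Span of 4: 4·31 + 3·7 = 124 + 21 = 145 mm.
Inner content = 145 − 2·3 = 139 mm.
2d + 1·8 = 139 → 2d = 131 → d = 65.5 mm.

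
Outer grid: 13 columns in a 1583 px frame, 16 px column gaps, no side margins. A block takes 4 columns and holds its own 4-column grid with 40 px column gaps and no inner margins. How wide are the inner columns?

89 px

13c + 12·16 = 1583 → 13c = 1391 → c = 107 px.
Span of 4: 4·107 + 3·16 = 428 + 48 = 476 px.
476 − 3·40 = 356; ÷4 gives d = 89 px.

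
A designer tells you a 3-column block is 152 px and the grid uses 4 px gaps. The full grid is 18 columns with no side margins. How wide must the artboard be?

3c + 2·4 = 152 → 3c = 144 → c = 48 px.
Artboard = 18·48 + 17·4 = 864 + 68 = 932 px.

932 px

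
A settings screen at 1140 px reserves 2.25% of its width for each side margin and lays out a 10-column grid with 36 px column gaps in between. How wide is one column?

76.47 px

1140 × (1 − 2·2.25%) = 1140 × 95.5% = 1088.7 px for the columns.
10 columns + 9 column gaps: 10c + 9·36 = 1088.7.
10c = 1088.7 − 324 = 764.7, so c = 76.47 px.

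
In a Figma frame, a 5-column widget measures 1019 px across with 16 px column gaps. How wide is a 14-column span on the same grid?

2882 px

1019 − 4·16 = 955; ÷5 gives c = 191 px.
14-column span = 14·191 + 13·16 = 2882 px.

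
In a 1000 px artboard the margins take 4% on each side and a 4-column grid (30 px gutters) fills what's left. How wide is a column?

207.5 px

1000 × (1 − 2·4%) = 1000 × 92% = 920 px for the columns.
4c + 3·30 = 920 → 4c = 830 → c = 207.5 px.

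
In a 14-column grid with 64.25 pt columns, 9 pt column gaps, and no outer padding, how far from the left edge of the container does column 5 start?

Each column+gutter stride is 73.25 pt; with no margin, 4 of them is 293 pt.

293 pt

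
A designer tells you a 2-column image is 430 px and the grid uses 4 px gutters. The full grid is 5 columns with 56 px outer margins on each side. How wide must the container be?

2c + 1·4 = 430 → 2c = 426 → c = 213 px.
Adding margins, columns and gutters: 112 + 1065 + 16 = 1193 px.

1193 px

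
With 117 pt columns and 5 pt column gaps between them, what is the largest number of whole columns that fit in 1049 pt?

Each extra column adds 117 + 5 = 122 pt.
(1049 + 5) / 122 = 8.64, so 8 columns fit.

8 columns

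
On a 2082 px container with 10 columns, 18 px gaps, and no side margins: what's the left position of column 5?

840 px

10 columns + 9 gaps: 10c + 9·18 = 2082.
10c = 2082 − 162 = 1920, so c = 192 px.
Before column 5: 4 columns + 4 gaps.
Offset = 4·(192 + 18) = 4·210 = 840 px.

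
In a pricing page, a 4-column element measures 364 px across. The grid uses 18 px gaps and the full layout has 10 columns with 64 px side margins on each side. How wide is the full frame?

4c + 3·18 = 364 → 4c = 310 → c = 77.5 px.
Frame = 2·64 + 10·77.5 + 9·18 = 128 + 775 + 162 = 1065 px.

1065 px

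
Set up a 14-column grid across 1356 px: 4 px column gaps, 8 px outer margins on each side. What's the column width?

92 px

Take off 16 px of margins, leaving 1340 px.
1340 − 13·4 = 1288; ÷14 gives c = 92 px.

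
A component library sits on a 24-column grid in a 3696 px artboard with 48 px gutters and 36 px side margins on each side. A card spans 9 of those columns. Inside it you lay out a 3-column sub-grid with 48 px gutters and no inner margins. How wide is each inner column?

Inside the margins: 3696 − 72 = 3624 px.
24 columns + 23 gutters: 24c + 23·48 = 3624.
24c = 3624 − 1104 = 2520, so c = 105 px.
9 columns plus 8 gutters: 945 + 384 = 1329 px.
3 columns + 2 gutters: 3d + 2·48 = 1329.
3d = 1329 − 96 = 1233, so d = 411 px.

411 px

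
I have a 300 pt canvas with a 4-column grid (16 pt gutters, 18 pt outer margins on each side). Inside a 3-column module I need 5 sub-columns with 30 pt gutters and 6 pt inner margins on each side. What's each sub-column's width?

Outer content = 300 − 2·18 = 264 pt.
Subtracting 3 gutters of 16 leaves 216 for 4 columns, so c = 54 pt.
3-column span = 3·54 + 2·16 = 194 pt.
Inner content = 194 − 2·6 = 182 pt.
182 − 4·30 = 62; ÷5 gives d = 12.4 pt.

12.4 pt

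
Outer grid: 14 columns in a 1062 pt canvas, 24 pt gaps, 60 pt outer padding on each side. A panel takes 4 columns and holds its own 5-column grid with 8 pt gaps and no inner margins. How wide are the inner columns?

Outer content = 1062 − 2·60 = 942 pt.
14 columns + 13 gaps: 14c + 13·24 = 942.
14c = 942 − 312 = 630, so c = 45 pt.
Span of 4: 4·45 + 3·24 = 180 + 72 = 252 pt.
5 columns + 4 gaps: 5d + 4·8 = 252.
5d = 252 − 32 = 220, so d = 44 pt.

44 pt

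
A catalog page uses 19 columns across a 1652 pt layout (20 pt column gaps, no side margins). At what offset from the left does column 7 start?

528 pt

1652 − 18·20 = 1292; ÷19 gives c = 68 pt.
Each column+gutter stride is 88 pt; with no margin, 6 of them is 528 pt.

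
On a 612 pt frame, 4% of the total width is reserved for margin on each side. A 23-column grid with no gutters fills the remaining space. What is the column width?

24.48 pt

Margins: 4% × 612 = 24.48 pt each, so content = 612 − 48.96 = 563.04 pt.
With no gutters, each column is 563.04/23 = 24.48 pt.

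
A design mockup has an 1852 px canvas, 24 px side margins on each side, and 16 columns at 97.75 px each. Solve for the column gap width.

Content width = 1852 − 2·24 = 1804 px.
16 columns take 16·97.75 = 1564 px; remaining 240 splits into 15 column gaps.
g = 240 / 15 = 16 px.

16 px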